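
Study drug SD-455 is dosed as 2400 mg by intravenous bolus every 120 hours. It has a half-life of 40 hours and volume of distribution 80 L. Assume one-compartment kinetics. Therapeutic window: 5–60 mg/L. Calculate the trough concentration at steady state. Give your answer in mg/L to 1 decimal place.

τ = 120 h = 3 half-lives, so f = (1/2)^3 = 0.125.
Accumulation ratio R = 1/(1 − f) = 1/0.875 = 8/7.
Single-dose peak C₀ = D/Vd = 2400/80 = 30 mg/L.
Steady-state peak Cmax,ss = C₀·R = 30 × 8/7 ≈ 34.286 mg/L.
Steady-state trough Cmin,ss = Cmax,ss·f ≈ 34.286 × 0.125 ≈ 4.286 mg/L.
Trough 4.3 mg/L vs MEC 5 mg/L: subtherapeutic.

4.3 mg/L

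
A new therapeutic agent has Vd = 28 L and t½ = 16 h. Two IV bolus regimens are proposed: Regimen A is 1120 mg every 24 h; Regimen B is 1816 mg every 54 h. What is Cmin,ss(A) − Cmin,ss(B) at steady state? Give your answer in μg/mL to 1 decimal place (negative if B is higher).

15.0 μg/mL

Regimen A: f = (1/2)^(24/16) ≈ 0.3536; Cmin,ss = (1120/28)·f/(1−f) ≈ 21.881 μg/mL.
Regimen B: f = (1/2)^(54/16) ≈ 0.0964; Cmin,ss = (1816/28)·f/(1−f) ≈ 6.919 μg/mL.
Difference ≈ 21.881 − 6.919 ≈ 14.962 μg/mL.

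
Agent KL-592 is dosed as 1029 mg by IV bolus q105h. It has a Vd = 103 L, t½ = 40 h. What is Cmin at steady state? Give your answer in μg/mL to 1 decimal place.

1.9 μg/mL

τ/t½ = 105/40 ≈ 2.625, so fraction remaining f = (1/2)^(105/40) ≈ 0.1621.
Each bolus raises the concentration by D/Vd = 1029/103 ≈ 9.990 μg/mL.
Steady-state trough Cmin,ss = C₀·f/(1−f) ≈ 9.990 × 0.1621/0.8379 ≈ 1.933 μg/mL.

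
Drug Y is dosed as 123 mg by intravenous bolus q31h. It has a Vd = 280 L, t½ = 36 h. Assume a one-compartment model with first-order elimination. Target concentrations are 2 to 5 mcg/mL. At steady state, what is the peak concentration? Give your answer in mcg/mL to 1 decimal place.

Over one 31-h interval, 31/36 ≈ 0.86111 half-lives elapse, leaving f ≈ 0.5505 of each dose.
At steady state, accumulation factor R = 1/(1 − e^(−kτ)) ≈ 2.2247.
Single-dose peak C₀ = D/Vd = 123/280 ≈ 0.439 mcg/mL.
Steady-state peak Cmax,ss = C₀·R ≈ 0.439 × 2.2247 ≈ 0.977 mcg/mL.
Peak 1.0 mcg/mL vs MTC 5 mcg/mL: below toxic threshold.

1.0 mcg/mL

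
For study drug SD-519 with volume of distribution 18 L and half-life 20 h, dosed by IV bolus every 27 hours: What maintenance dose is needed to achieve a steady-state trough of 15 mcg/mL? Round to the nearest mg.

418 mg

τ/t½ = 27/20 ≈ 1.35, so f = (1/2)^(27/20) ≈ 0.392292.
Cmin,ss = (D/Vd)·f/(1−f), so D = Cmin,ss·Vd·(1−f)/f.
D = 15 × 18 × (1−f)/f ≈ 15 × 18 × 1.54912 ≈ 418.26 mg.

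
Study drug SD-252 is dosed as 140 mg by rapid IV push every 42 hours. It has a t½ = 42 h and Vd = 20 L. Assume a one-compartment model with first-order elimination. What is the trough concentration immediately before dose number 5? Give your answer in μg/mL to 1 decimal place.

f = (1/2)^(τ/t½) = (1/2)^(42/42) ≈ 0.5000.
C₀ = D/Vd = 140/20 ≈ 7.000 μg/mL.
Before the 5th dose, 4 doses have been given. Superposition: Cmin = C₀·(f + f² + … + f^4).
≈ 7.000 × (0.5000 + 0.2500 + 0.1250 + 0.0625) ≈ 7.000 × 0.9375 ≈ 6.562 μg/mL.

6.6 μg/mL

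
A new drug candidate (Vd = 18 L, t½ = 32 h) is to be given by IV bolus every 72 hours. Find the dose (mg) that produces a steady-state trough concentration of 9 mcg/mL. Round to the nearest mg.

τ/t½ = 72/32 ≈ 2.25, so f = (1/2)^(72/32) ≈ 0.210224.
Cmin,ss = (D/Vd)·f/(1−f), so D = Cmin,ss·Vd·(1−f)/f.
D = 9 × 18 × (1−f)/f ≈ 9 × 18 × 3.75683 ≈ 608.61 mg.

609 mg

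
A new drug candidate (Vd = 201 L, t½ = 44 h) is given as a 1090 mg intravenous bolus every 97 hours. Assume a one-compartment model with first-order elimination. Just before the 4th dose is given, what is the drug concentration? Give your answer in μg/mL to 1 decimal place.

1.5 μg/mL

f = (1/2)^(τ/t½) = (1/2)^(97/44) ≈ 0.2170.
C₀ = D/Vd = 1090/201 ≈ 5.423 μg/mL.
Before the 4th dose, 3 doses have been given. Superposition: Cmin = C₀·(f + f² + … + f^3).
≈ 5.423 × (0.2170 + 0.0471 + 0.0102) ≈ 5.423 × 0.2743 ≈ 1.488 μg/mL.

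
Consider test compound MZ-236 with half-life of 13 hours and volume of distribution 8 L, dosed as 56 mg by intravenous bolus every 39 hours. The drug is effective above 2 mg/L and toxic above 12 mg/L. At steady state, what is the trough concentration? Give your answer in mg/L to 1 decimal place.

1.0 mg/L

τ = 39 h = 3 half-lives, so f = (1/2)^3 = 0.125.
Accumulation ratio R = 1/(1 − f) = 1/0.875 = 8/7.
Single-dose peak C₀ = D/Vd = 56/8 = 7 mg/L.
Steady-state peak Cmax,ss = C₀·R = 7 × 8/7 ≈ 8.000 mg/L.
Steady-state trough Cmin,ss = Cmax,ss·f ≈ 8.000 × 0.125 ≈ 1.000 mg/L.
Trough 1.0 mg/L vs MEC 2 mg/L: subtherapeutic.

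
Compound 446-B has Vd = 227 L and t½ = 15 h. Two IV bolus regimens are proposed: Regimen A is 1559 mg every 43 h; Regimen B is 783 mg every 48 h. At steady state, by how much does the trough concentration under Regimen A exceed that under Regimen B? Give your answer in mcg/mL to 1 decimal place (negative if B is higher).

0.7 mcg/mL

Regimen A: f = (1/2)^(43/15) ≈ 0.1371; Cmin,ss = (1559/227)·f/(1−f) ≈ 1.091 mcg/mL.
Regimen B: f = (1/2)^(48/15) ≈ 0.1088; Cmin,ss = (783/227)·f/(1−f) ≈ 0.421 mcg/mL.
Difference ≈ 1.091 − 0.421 ≈ 0.670 mcg/mL.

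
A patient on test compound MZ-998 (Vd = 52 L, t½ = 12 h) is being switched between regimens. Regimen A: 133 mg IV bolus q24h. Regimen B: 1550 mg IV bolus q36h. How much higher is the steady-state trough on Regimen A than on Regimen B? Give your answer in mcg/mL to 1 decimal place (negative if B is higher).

Regimen A: f = (1/2)^(24/12) ≈ 0.2500; Cmin,ss = (133/52)·f/(1−f) ≈ 0.853 mcg/mL.
Regimen B: f = (1/2)^(36/12) ≈ 0.1250; Cmin,ss = (1550/52)·f/(1−f) ≈ 4.258 mcg/mL.
Difference ≈ 0.853 − 4.258 ≈ -3.405 mcg/mL.

-3.4 mcg/mL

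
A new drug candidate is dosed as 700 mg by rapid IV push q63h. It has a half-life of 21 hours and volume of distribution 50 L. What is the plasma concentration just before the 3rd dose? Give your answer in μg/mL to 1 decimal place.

2.0 μg/mL

f = (1/2)^(τ/t½) = (1/2)^(63/21) ≈ 0.1250.
C₀ = D/Vd = 700/50 ≈ 14.000 μg/mL.
Before the 3rd dose, 2 doses have been given. Superposition: Cmin = C₀·(f + f²).
≈ 14.000 × (0.1250 + 0.0156) ≈ 14.000 × 0.1406 ≈ 1.968 μg/mL.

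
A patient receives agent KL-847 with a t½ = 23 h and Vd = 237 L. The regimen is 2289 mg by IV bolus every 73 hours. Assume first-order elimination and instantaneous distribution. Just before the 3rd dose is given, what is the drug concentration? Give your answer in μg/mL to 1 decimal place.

1.2 μg/mL

f = (1/2)^(τ/t½) = (1/2)^(73/23) ≈ 0.1108.
C₀ = D/Vd = 2289/237 ≈ 9.658 μg/mL.
Before the 3rd dose, 2 doses have been given. Superposition: Cmin = C₀·(f + f²).
≈ 9.658 × (0.1108 + 0.0123) ≈ 9.658 × 0.1231 ≈ 1.189 μg/mL.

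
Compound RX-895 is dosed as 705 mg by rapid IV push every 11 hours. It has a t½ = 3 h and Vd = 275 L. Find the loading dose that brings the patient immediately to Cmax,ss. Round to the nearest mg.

f = (1/2)^(11/3) ≈ 0.078745; accumulation ratio R = 1/(1−f) ≈ 1.08548.
Loading dose to hit Cmax,ss on first dose: D_load = D_maint·R ≈ 705 × 1.08548 ≈ 765.26 mg.

765 mg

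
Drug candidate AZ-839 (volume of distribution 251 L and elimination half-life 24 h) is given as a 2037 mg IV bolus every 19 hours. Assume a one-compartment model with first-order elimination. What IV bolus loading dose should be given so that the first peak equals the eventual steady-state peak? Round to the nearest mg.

f = (1/2)^(19/24) ≈ 0.577676; accumulation ratio R = 1/(1−f) ≈ 2.36785.
Loading dose to hit Cmax,ss on first dose: D_load = D_maint·R ≈ 2037 × 2.36785 ≈ 4823.31 mg.

4823 mg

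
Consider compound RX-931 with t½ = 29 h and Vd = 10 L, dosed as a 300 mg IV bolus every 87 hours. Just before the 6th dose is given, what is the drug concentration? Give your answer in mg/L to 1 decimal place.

f = (1/2)^(τ/t½) = (1/2)^(87/29) ≈ 0.1250.
C₀ = D/Vd = 300/10 ≈ 30.000 mg/L.
Before the 6th dose, 5 doses have been given. Superposition: Cmin = C₀·(f + f² + … + f^5).
≈ 30.000 × (0.1250 + 0.0156 + 0.0020 + 0.0002 + 0.0000) ≈ 30.000 × 0.1428 ≈ 4.284 mg/L.

4.3 mg/L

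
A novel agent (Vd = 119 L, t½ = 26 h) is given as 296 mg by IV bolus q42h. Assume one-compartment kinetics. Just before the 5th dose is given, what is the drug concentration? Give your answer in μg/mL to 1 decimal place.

f = (1/2)^(τ/t½) = (1/2)^(42/26) ≈ 0.3264.
C₀ = D/Vd = 296/119 ≈ 2.487 μg/mL.
Before the 5th dose, 4 doses have been given. Superposition: Cmin = C₀·(f + f² + … + f^4).
≈ 2.487 × (0.3264 + 0.1065 + 0.0348 + 0.0114) ≈ 2.487 × 0.4791 ≈ 1.192 μg/mL.

1.2 μg/mL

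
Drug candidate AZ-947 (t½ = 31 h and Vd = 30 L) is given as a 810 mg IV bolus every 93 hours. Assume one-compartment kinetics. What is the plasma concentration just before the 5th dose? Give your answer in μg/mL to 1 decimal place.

3.9 μg/mL

f = (1/2)^(τ/t½) = (1/2)^(93/31) ≈ 0.1250.
C₀ = D/Vd = 810/30 ≈ 27.000 μg/mL.
Before the 5th dose, 4 doses have been given. Superposition: Cmin = C₀·(f + f² + … + f^4).
≈ 27.000 × (0.1250 + 0.0156 + 0.0020 + 0.0002) ≈ 27.000 × 0.1428 ≈ 3.856 μg/mL.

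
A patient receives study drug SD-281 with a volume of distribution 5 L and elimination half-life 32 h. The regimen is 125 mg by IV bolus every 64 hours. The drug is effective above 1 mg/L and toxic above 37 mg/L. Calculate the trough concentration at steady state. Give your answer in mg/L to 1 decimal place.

τ = 64 h = 2 half-lives, so f = (1/2)^2 = 0.25.
At steady state, R = 1/(1 − 0.25) = 4/3.
Single-dose peak C₀ = D/Vd = 125/5 = 25 mg/L.
Steady-state peak Cmax,ss = C₀·R = 25 × 4/3 ≈ 33.333 mg/L.
Steady-state trough Cmin,ss = Cmax,ss·f ≈ 33.333 × 0.25 ≈ 8.333 mg/L.
Trough 8.3 mg/L vs MEC 1 mg/L: adequate.

8.3 mg/L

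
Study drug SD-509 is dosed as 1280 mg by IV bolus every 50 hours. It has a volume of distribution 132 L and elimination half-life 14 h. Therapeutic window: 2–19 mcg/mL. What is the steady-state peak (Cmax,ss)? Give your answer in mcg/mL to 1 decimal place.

10.6 mcg/mL

τ/t½ = 50/14 ≈ 3.5714, so fraction remaining f = (1/2)^(50/14) ≈ 0.0841.
At steady state, accumulation factor R = 1/(1 − e^(−kτ)) ≈ 1.0918.
Each bolus raises the concentration by D/Vd = 1280/132 ≈ 9.697 mcg/mL.
Steady-state peak Cmax,ss = C₀·R ≈ 9.697 × 1.0918 ≈ 10.587 mcg/mL.
Peak 10.6 mcg/mL vs MTC 19 mcg/mL: below toxic threshold.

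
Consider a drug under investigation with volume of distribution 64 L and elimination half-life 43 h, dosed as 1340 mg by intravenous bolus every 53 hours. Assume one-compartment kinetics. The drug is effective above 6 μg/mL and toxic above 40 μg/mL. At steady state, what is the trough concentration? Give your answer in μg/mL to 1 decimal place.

15.5 μg/mL

τ/t½ = 53/43 ≈ 1.2326, so fraction remaining f = (1/2)^(53/43) ≈ 0.4256.
Accumulation ratio R = 1/(1 − f) ≈ 1/0.5744 ≈ 1.7409.
Single-dose peak C₀ = D/Vd = 1340/64 ≈ 20.938 μg/mL.
Steady-state peak Cmax,ss = C₀·R ≈ 20.938 × 1.7409 ≈ 36.451 μg/mL.
Steady-state trough Cmin,ss = Cmax,ss·f ≈ 36.451 × 0.4256 ≈ 15.514 μg/mL.
Trough 15.5 μg/mL vs MEC 6 μg/mL: adequate.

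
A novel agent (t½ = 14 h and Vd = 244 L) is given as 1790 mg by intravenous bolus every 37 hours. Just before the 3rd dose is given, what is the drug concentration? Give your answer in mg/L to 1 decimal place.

1.4 mg/L

f = (1/2)^(τ/t½) = (1/2)^(37/14) ≈ 0.1601.
C₀ = D/Vd = 1790/244 ≈ 7.336 mg/L.
Before the 3rd dose, 2 doses have been given. Superposition: Cmin = C₀·(f + f²).
≈ 7.336 × (0.1601 + 0.0256) ≈ 7.336 × 0.1857 ≈ 1.362 mg/L.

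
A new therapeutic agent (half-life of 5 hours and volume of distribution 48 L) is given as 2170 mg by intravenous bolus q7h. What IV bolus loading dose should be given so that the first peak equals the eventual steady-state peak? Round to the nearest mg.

f = (1/2)^(7/5) ≈ 0.378929; accumulation ratio R = 1/(1−f) ≈ 1.61012.
Loading dose to hit Cmax,ss on first dose: D_load = D_maint·R ≈ 2170 × 1.61012 ≈ 3493.96 mg.

3494 mg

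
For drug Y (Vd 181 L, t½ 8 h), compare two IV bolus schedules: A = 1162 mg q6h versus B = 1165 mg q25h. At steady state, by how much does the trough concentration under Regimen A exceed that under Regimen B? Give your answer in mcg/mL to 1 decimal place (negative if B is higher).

8.6 mcg/mL

Regimen A: f = (1/2)^(6/8) ≈ 0.5946; Cmin,ss = (1162/181)·f/(1−f) ≈ 9.416 mcg/mL.
Regimen B: f = (1/2)^(25/8) ≈ 0.1146; Cmin,ss = (1165/181)·f/(1−f) ≈ 0.833 mcg/mL.
Difference ≈ 9.416 − 0.833 ≈ 8.583 mcg/mL.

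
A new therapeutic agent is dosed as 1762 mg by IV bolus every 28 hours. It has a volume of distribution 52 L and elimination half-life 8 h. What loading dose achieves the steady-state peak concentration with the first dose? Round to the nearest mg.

f = (1/2)^(28/8) ≈ 0.088388; accumulation ratio R = 1/(1−f) ≈ 1.09696.
Loading dose to hit Cmax,ss on first dose: D_load = D_maint·R ≈ 1762 × 1.09696 ≈ 1932.84 mg.

1933 mg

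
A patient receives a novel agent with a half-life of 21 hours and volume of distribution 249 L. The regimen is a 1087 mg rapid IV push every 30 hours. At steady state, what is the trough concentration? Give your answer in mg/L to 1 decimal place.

2.6 mg/L

k = ln2/t½ = ln2/21 ≈ 0.033007 h⁻¹; fraction remaining f = e^(−kτ) = e^(−0.033007×30) ≈ 0.3715.
At steady state, accumulation factor R = 1/(1 − e^(−kτ)) ≈ 1.5911.
Each bolus raises the concentration by D/Vd = 1087/249 ≈ 4.365 mg/L.
Steady-state peak Cmax,ss = C₀·R ≈ 4.365 × 1.5911 ≈ 6.945 mg/L.
One interval later, Cmin,ss = Cmax,ss·e^(−kτ) ≈ 6.945 × 0.3715 ≈ 2.580 mg/L.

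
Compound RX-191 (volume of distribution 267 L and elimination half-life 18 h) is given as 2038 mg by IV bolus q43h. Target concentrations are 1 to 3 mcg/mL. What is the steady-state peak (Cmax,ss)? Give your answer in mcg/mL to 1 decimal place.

9.4 mcg/mL

Over one 43-h interval, 43/18 ≈ 2.3889 half-lives elapse, leaving f ≈ 0.1909 of each dose.
At steady state, accumulation factor R = 1/(1 − e^(−kτ)) ≈ 1.2359.
Each bolus raises the concentration by D/Vd = 2038/267 ≈ 7.633 mcg/mL.
Steady-state peak Cmax,ss = C₀·R ≈ 7.633 × 1.2359 ≈ 9.434 mcg/mL.
Peak 9.4 mcg/mL vs MTC 3 mcg/mL: exceeds toxic threshold.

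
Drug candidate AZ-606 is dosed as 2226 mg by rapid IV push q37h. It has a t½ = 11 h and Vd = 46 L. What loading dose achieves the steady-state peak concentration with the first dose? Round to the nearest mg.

f = (1/2)^(37/11) ≈ 0.097150; accumulation ratio R = 1/(1−f) ≈ 1.10760.
Loading dose to hit Cmax,ss on first dose: D_load = D_maint·R ≈ 2226 × 1.10760 ≈ 2465.52 mg.

2466 mg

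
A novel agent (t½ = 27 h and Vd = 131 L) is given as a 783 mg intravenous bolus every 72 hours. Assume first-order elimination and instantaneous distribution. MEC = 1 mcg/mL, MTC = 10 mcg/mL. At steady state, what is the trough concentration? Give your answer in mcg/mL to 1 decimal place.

Over one 72-h interval, 72/27 ≈ 2.6667 half-lives elapse, leaving f ≈ 0.1575 of each dose.
Each bolus raises the concentration by D/Vd = 783/131 ≈ 5.977 mcg/mL.
Steady-state trough Cmin,ss = C₀·f/(1−f) ≈ 5.977 × 0.1575/0.8425 ≈ 1.117 mcg/mL.
Trough 1.1 mcg/mL vs MEC 1 mcg/mL: adequate.

1.1 mcg/mL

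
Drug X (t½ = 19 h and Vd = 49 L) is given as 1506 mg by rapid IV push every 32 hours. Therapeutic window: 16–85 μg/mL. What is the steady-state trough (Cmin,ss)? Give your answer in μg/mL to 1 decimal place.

13.9 μg/mL

k = ln2/t½ = ln2/19 ≈ 0.036481 h⁻¹; fraction remaining f = e^(−kτ) = e^(−0.036481×32) ≈ 0.3112.
Accumulation ratio R = 1/(1 − f) ≈ 1/0.6888 ≈ 1.4518.
Single-dose peak C₀ = D/Vd = 1506/49 ≈ 30.735 μg/mL.
Steady-state peak Cmax,ss = C₀·R ≈ 30.735 × 1.4518 ≈ 44.621 μg/mL.
Steady-state trough Cmin,ss = Cmax,ss·f ≈ 44.621 × 0.3112 ≈ 13.886 μg/mL.
Trough 13.9 μg/mL vs MEC 16 μg/mL: subtherapeutic.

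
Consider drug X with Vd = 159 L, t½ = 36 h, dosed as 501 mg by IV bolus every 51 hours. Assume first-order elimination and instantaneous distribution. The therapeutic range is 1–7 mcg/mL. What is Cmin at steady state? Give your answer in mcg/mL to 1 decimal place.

τ/t½ = 51/36 ≈ 1.4167, so fraction remaining f = (1/2)^(51/36) ≈ 0.3746.
Single-dose peak C₀ = D/Vd = 501/159 ≈ 3.151 mcg/mL.
Steady-state trough Cmin,ss = C₀·f/(1−f) ≈ 3.151 × 0.3746/0.6254 ≈ 1.887 mcg/mL.
Trough 1.9 mcg/mL vs MEC 1 mcg/mL: adequate.

1.9 mcg/mL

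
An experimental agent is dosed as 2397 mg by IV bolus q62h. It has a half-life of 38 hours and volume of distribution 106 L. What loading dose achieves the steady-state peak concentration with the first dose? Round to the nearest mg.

f = (1/2)^(62/38) ≈ 0.322735; accumulation ratio R = 1/(1−f) ≈ 1.47653.
Loading dose to hit Cmax,ss on first dose: D_load = D_maint·R ≈ 2397 × 1.47653 ≈ 3539.24 mg.

3539 mg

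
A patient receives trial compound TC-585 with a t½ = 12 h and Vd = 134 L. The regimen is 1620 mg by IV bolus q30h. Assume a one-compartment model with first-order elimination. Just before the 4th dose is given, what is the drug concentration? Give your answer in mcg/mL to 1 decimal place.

2.6 mcg/mL

f = (1/2)^(τ/t½) = (1/2)^(30/12) ≈ 0.1768.
C₀ = D/Vd = 1620/134 ≈ 12.090 mcg/mL.
Before the 4th dose, 3 doses have been given. Superposition: Cmin = C₀·(f + f² + … + f^3).
≈ 12.090 × (0.1768 + 0.0313 + 0.0055) ≈ 12.090 × 0.2136 ≈ 2.582 mcg/mL.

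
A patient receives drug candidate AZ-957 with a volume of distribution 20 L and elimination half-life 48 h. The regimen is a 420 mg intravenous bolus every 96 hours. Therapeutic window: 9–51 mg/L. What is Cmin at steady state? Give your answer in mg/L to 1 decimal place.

The dosing interval is 2 half-lives, so f = 2^(−2) = 0.25.
At steady state, R = 1/(1 − 0.25) = 4/3.
Single-dose peak C₀ = D/Vd = 420/20 = 21 mg/L.
Steady-state peak Cmax,ss = C₀·R = 21 × 4/3 ≈ 28.000 mg/L.
Steady-state trough Cmin,ss = Cmax,ss·f ≈ 28.000 × 0.25 ≈ 7.000 mg/L.
Trough 7.0 mg/L vs MEC 9 mg/L: subtherapeutic.

7.0 mg/L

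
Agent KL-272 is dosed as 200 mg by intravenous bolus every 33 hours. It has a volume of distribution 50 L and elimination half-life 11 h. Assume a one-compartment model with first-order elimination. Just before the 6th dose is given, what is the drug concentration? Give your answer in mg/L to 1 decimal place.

0.6 mg/L

f = (1/2)^(τ/t½) = (1/2)^(33/11) ≈ 0.1250.
C₀ = D/Vd = 200/50 ≈ 4.000 mg/L.
Before the 6th dose, 5 doses have been given. Superposition: Cmin = C₀·(f + f² + … + f^5).
≈ 4.000 × (0.1250 + 0.0156 + 0.0020 + 0.0002 + 0.0000) ≈ 4.000 × 0.1428 ≈ 0.571 mg/L.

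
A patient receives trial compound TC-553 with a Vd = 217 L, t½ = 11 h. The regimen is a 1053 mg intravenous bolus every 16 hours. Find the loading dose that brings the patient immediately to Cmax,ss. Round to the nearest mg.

f = (1/2)^(16/11) ≈ 0.364870; accumulation ratio R = 1/(1−f) ≈ 1.57448.
Loading dose to hit Cmax,ss on first dose: D_load = D_maint·R ≈ 1053 × 1.57448 ≈ 1657.93 mg.

1658 mg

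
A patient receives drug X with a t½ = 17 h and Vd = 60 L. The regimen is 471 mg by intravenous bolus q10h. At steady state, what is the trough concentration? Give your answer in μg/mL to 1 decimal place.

Over one 10-h interval, 10/17 ≈ 0.58824 half-lives elapse, leaving f ≈ 0.6652 of each dose.
Single-dose peak C₀ = D/Vd = 471/60 ≈ 7.850 μg/mL.
Steady-state trough Cmin,ss = C₀·f/(1−f) ≈ 7.850 × 0.6652/0.3348 ≈ 15.597 μg/mL.

15.6 μg/mL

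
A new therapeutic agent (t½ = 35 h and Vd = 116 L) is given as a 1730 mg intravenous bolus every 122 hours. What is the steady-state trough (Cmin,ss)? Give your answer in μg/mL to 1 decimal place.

k = ln2/t½ = ln2/35 ≈ 0.019804 h⁻¹; fraction remaining f = e^(−kτ) = e^(−0.019804×122) ≈ 0.0893.
At steady state, accumulation factor R = 1/(1 − e^(−kτ)) ≈ 1.0981.
Each bolus raises the concentration by D/Vd = 1730/116 ≈ 14.914 μg/mL.
Steady-state peak Cmax,ss = C₀·R ≈ 14.914 × 1.0981 ≈ 16.377 μg/mL.
Steady-state trough Cmin,ss = Cmax,ss·f ≈ 16.377 × 0.0893 ≈ 1.462 μg/mL.

1.5 μg/mL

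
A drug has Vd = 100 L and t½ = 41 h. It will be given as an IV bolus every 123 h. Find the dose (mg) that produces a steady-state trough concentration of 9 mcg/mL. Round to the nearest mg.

τ/t½ = 123/41 ≈ 3, so f = (1/2)^(123/41) ≈ 0.125000.
Cmin,ss = (D/Vd)·f/(1−f), so D = Cmin,ss·Vd·(1−f)/f.
D = 9 × 100 × (1−f)/f ≈ 9 × 100 × 7.00000 ≈ 6300.00 mg.

6300 mg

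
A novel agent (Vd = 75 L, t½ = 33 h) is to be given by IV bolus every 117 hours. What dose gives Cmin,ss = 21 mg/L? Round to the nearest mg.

τ/t½ = 117/33 ≈ 3.5455, so f = (1/2)^(117/33) ≈ 0.085647.
Cmin,ss = (D/Vd)·f/(1−f), so D = Cmin,ss·Vd·(1−f)/f.
D = 21 × 75 × (1−f)/f ≈ 21 × 75 × 10.67583 ≈ 16814.43 mg.

16814 mg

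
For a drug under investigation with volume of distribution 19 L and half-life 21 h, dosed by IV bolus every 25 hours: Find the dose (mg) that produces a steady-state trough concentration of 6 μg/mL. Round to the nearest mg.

τ/t½ = 25/21 ≈ 1.1905, so f = (1/2)^(25/21) ≈ 0.438158.
Cmin,ss = (D/Vd)·f/(1−f), so D = Cmin,ss·Vd·(1−f)/f.
D = 6 × 19 × (1−f)/f ≈ 6 × 19 × 1.28228 ≈ 146.18 mg.

146 mg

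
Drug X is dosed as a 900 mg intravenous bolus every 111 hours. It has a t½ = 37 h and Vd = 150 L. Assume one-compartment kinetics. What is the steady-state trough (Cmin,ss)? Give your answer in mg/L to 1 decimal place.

τ = 111 h = 3 half-lives, so f = (1/2)^3 = 0.125.
Accumulation ratio R = 1/(1 − f) = 1/0.875 = 8/7.
Single-dose peak C₀ = D/Vd = 900/150 = 6 mg/L.
Steady-state peak Cmax,ss = C₀·R = 6 × 8/7 ≈ 6.857 mg/L.
Steady-state trough Cmin,ss = Cmax,ss·f ≈ 6.857 × 0.125 ≈ 0.857 mg/L.

0.9 mg/L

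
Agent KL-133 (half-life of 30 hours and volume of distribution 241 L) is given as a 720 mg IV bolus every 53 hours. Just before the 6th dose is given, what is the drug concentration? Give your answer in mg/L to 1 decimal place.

1.2 mg/L

f = (1/2)^(τ/t½) = (1/2)^(53/30) ≈ 0.2939.
C₀ = D/Vd = 720/241 ≈ 2.988 mg/L.
Before the 6th dose, 5 doses have been given. Superposition: Cmin = C₀·(f + f² + … + f^5).
≈ 2.988 × (0.2939 + 0.0864 + 0.0254 + 0.0075 + 0.0022) ≈ 2.988 × 0.4154 ≈ 1.241 mg/L.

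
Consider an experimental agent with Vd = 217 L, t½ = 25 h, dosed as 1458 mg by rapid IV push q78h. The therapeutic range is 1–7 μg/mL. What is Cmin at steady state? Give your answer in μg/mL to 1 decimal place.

τ/t½ = 78/25 ≈ 3.12, so fraction remaining f = (1/2)^(78/25) ≈ 0.1150.
Accumulation ratio R = 1/(1 − f) ≈ 1/0.8850 ≈ 1.1299.
Each bolus raises the concentration by D/Vd = 1458/217 ≈ 6.719 μg/mL.
Cmax,ss = C₀/(1 − f) ≈ 6.719/0.8850 ≈ 7.592 μg/mL.
Steady-state trough Cmin,ss = Cmax,ss·f ≈ 7.592 × 0.1150 ≈ 0.873 μg/mL.
Trough 0.9 μg/mL vs MEC 1 μg/mL: subtherapeutic.

0.9 μg/mL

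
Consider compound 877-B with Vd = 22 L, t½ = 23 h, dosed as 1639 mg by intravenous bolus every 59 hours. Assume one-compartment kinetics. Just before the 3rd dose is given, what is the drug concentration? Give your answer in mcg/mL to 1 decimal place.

14.7 mcg/mL

f = (1/2)^(τ/t½) = (1/2)^(59/23) ≈ 0.1690.
C₀ = D/Vd = 1639/22 ≈ 74.500 mcg/mL.
Before the 3rd dose, 2 doses have been given. Superposition: Cmin = C₀·(f + f²).
≈ 74.500 × (0.1690 + 0.0286) ≈ 74.500 × 0.1976 ≈ 14.721 mcg/mL.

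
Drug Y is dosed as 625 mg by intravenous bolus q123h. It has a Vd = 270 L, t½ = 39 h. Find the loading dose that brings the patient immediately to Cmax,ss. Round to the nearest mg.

704 mg

f = (1/2)^(123/39) ≈ 0.112356; accumulation ratio R = 1/(1−f) ≈ 1.12658.
Loading dose to hit Cmax,ss on first dose: D_load = D_maint·R ≈ 625 × 1.12658 ≈ 704.11 mg.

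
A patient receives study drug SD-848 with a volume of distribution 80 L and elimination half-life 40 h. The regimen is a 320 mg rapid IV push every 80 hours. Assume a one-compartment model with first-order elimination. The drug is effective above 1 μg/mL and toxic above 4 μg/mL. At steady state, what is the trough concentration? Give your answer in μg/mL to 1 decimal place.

The dosing interval is 2 half-lives, so f = 2^(−2) = 0.25.
Accumulation ratio R = 1/(1 − f) = 1/0.75 = 4/3.
Single-dose peak C₀ = D/Vd = 320/80 = 4 μg/mL.
Steady-state peak Cmax,ss = C₀·R = 4 × 4/3 ≈ 5.333 μg/mL.
Steady-state trough Cmin,ss = Cmax,ss·f ≈ 5.333 × 0.25 ≈ 1.333 μg/mL.
Trough 1.3 μg/mL vs MEC 1 μg/mL: adequate.

1.3 μg/mL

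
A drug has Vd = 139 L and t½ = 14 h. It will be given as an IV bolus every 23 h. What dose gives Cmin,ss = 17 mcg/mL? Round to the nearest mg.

5016 mg

τ/t½ = 23/14 ≈ 1.6429, so f = (1/2)^(23/14) ≈ 0.320222.
Cmin,ss = (D/Vd)·f/(1−f), so D = Cmin,ss·Vd·(1−f)/f.
D = 17 × 139 × (1−f)/f ≈ 17 × 139 × 2.12283 ≈ 5016.25 mg.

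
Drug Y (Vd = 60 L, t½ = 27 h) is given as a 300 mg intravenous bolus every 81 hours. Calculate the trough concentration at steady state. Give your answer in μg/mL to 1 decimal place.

The dosing interval is 3 half-lives, so f = 2^(−3) = 0.125.
Accumulation ratio R = 1/(1 − f) = 1/0.875 = 8/7.
Single-dose peak C₀ = D/Vd = 300/60 = 5 μg/mL.
Steady-state peak Cmax,ss = C₀·R = 5 × 8/7 ≈ 5.714 μg/mL.
Steady-state trough Cmin,ss = Cmax,ss·f ≈ 5.714 × 0.125 ≈ 0.714 μg/mL.

0.7 μg/mL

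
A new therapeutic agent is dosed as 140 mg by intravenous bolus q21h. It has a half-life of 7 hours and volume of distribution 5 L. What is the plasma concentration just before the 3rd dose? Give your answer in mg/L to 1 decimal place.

3.9 mg/L

f = (1/2)^(τ/t½) = (1/2)^(21/7) ≈ 0.1250.
C₀ = D/Vd = 140/5 ≈ 28.000 mg/L.
Before the 3rd dose, 2 doses have been given. Superposition: Cmin = C₀·(f + f²).
≈ 28.000 × (0.1250 + 0.0156) ≈ 28.000 × 0.1406 ≈ 3.937 mg/L.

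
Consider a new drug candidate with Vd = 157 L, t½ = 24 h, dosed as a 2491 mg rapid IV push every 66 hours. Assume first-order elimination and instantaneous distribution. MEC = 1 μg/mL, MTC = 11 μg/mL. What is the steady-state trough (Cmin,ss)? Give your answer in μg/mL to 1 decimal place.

τ/t½ = 66/24 ≈ 2.75, so fraction remaining f = (1/2)^(66/24) ≈ 0.1487.
Accumulation ratio R = 1/(1 − f) ≈ 1/0.8513 ≈ 1.1747.
Each bolus raises the concentration by D/Vd = 2491/157 ≈ 15.866 μg/mL.
Steady-state peak Cmax,ss = C₀·R ≈ 15.866 × 1.1747 ≈ 18.638 μg/mL.
Steady-state trough Cmin,ss = Cmax,ss·f ≈ 18.638 × 0.1487 ≈ 2.771 μg/mL.
Trough 2.8 μg/mL vs MEC 1 μg/mL: adequate.

2.8 μg/mL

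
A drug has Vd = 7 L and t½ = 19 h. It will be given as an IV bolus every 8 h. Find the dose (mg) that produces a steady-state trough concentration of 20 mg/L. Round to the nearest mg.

τ/t½ = 8/19 ≈ 0.42105, so f = (1/2)^(8/19) ≈ 0.746879.
Cmin,ss = (D/Vd)·f/(1−f), so D = Cmin,ss·Vd·(1−f)/f.
D = 20 × 7 × (1−f)/f ≈ 20 × 7 × 0.33890 ≈ 47.45 mg.

47 mg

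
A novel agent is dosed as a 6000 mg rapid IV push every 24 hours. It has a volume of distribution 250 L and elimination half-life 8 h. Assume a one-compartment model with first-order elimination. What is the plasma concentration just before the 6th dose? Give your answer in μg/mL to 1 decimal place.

3.4 μg/mL

f = (1/2)^(τ/t½) = (1/2)^(24/8) ≈ 0.1250.
C₀ = D/Vd = 6000/250 ≈ 24.000 μg/mL.
Before the 6th dose, 5 doses have been given. Superposition: Cmin = C₀·(f + f² + … + f^5).
≈ 24.000 × (0.1250 + 0.0156 + 0.0020 + 0.0002 + 0.0000) ≈ 24.000 × 0.1428 ≈ 3.427 μg/mL.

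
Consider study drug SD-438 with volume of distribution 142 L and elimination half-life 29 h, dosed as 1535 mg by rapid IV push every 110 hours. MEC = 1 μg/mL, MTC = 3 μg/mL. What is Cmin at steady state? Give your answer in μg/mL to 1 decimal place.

Over one 110-h interval, 110/29 ≈ 3.7931 half-lives elapse, leaving f ≈ 0.0721 of each dose.
Accumulation ratio R = 1/(1 − f) ≈ 1/0.9279 ≈ 1.0777.
Each bolus raises the concentration by D/Vd = 1535/142 ≈ 10.810 μg/mL.
Cmax,ss = C₀/(1 − f) ≈ 10.810/0.9279 ≈ 11.650 μg/mL.
One interval later, Cmin,ss = Cmax,ss·e^(−kτ) ≈ 11.650 × 0.0721 ≈ 0.840 μg/mL.
Trough 0.8 μg/mL vs MEC 1 μg/mL: subtherapeutic.

0.8 μg/mL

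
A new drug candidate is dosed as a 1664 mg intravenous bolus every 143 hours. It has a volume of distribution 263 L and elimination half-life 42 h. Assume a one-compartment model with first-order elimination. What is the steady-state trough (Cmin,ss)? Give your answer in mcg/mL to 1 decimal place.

0.7 mcg/mL

Over one 143-h interval, 143/42 ≈ 3.4048 half-lives elapse, leaving f ≈ 0.0944 of each dose.
At steady state, accumulation factor R = 1/(1 − e^(−kτ)) ≈ 1.1042.
Each bolus raises the concentration by D/Vd = 1664/263 ≈ 6.327 mcg/mL.
Cmax,ss = C₀/(1 − f) ≈ 6.327/0.9056 ≈ 6.987 mcg/mL.
One interval later, Cmin,ss = Cmax,ss·e^(−kτ) ≈ 6.987 × 0.0944 ≈ 0.660 mcg/mL.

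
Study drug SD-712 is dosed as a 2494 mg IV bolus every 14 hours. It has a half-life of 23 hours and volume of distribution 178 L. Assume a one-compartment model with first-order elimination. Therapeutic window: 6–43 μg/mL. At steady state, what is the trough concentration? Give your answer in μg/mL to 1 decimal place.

26.7 μg/mL

τ/t½ = 14/23 ≈ 0.6087, so fraction remaining f = (1/2)^(14/23) ≈ 0.6558.
Accumulation ratio R = 1/(1 − f) ≈ 1/0.3442 ≈ 2.9053.
Each bolus raises the concentration by D/Vd = 2494/178 ≈ 14.011 μg/mL.
Steady-state peak Cmax,ss = C₀·R ≈ 14.011 × 2.9053 ≈ 40.706 μg/mL.
Steady-state trough Cmin,ss = Cmax,ss·f ≈ 40.706 × 0.6558 ≈ 26.695 μg/mL.
Trough 26.7 μg/mL vs MEC 6 μg/mL: adequate.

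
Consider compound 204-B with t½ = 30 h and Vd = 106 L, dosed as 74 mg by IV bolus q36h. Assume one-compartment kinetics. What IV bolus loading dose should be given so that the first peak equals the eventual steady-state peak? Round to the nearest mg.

131 mg

f = (1/2)^(36/30) ≈ 0.435275; accumulation ratio R = 1/(1−f) ≈ 1.77077.
Loading dose to hit Cmax,ss on first dose: D_load = D_maint·R ≈ 74 × 1.77077 ≈ 131.04 mg.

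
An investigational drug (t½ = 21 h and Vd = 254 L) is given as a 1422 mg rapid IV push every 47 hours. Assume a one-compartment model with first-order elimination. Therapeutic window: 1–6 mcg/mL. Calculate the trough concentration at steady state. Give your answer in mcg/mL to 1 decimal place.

k = ln2/t½ = ln2/21 ≈ 0.033007 h⁻¹; fraction remaining f = e^(−kτ) = e^(−0.033007×47) ≈ 0.2120.
Accumulation ratio R = 1/(1 − f) ≈ 1/0.7880 ≈ 1.2690.
Single-dose peak C₀ = D/Vd = 1422/254 ≈ 5.598 mcg/mL.
Cmax,ss = C₀/(1 − f) ≈ 5.598/0.7880 ≈ 7.104 mcg/mL.
One interval later, Cmin,ss = Cmax,ss·e^(−kτ) ≈ 7.104 × 0.2120 ≈ 1.506 mcg/mL.
Trough 1.5 mcg/mL vs MEC 1 mcg/mL: adequate.

1.5 mcg/mL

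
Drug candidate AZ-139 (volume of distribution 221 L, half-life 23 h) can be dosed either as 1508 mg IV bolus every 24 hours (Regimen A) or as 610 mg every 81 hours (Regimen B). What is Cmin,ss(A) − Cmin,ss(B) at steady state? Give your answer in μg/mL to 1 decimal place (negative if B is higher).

Regimen A: f = (1/2)^(24/23) ≈ 0.4852; Cmin,ss = (1508/221)·f/(1−f) ≈ 6.431 μg/mL.
Regimen B: f = (1/2)^(81/23) ≈ 0.0871; Cmin,ss = (610/221)·f/(1−f) ≈ 0.263 μg/mL.
Difference ≈ 6.431 − 0.263 ≈ 6.168 μg/mL.

6.2 μg/mL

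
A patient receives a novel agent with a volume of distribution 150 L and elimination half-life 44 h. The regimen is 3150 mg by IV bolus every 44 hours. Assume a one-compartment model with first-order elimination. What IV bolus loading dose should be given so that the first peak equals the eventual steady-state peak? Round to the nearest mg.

6300 mg

f = (1/2)^(44/44) ≈ 0.500000; accumulation ratio R = 1/(1−f) ≈ 2.00000.
Loading dose to hit Cmax,ss on first dose: D_load = D_maint·R ≈ 3150 × 2.00000 ≈ 6300.00 mg.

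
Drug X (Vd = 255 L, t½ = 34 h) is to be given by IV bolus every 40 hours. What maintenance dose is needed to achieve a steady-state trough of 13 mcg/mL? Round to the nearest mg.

τ/t½ = 40/34 ≈ 1.1765, so f = (1/2)^(40/34) ≈ 0.442433.
Cmin,ss = (D/Vd)·f/(1−f), so D = Cmin,ss·Vd·(1−f)/f.
D = 13 × 255 × (1−f)/f ≈ 13 × 255 × 1.26023 ≈ 4177.66 mg.

4178 mg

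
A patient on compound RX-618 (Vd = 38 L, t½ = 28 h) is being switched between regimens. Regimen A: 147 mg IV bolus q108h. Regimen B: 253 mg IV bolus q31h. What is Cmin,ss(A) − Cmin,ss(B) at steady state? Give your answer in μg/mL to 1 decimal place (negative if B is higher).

-5.5 μg/mL

Regimen A: f = (1/2)^(108/28) ≈ 0.0690; Cmin,ss = (147/38)·f/(1−f) ≈ 0.287 μg/mL.
Regimen B: f = (1/2)^(31/28) ≈ 0.4642; Cmin,ss = (253/38)·f/(1−f) ≈ 5.768 μg/mL.
Difference ≈ 0.287 − 5.768 ≈ -5.481 μg/mL.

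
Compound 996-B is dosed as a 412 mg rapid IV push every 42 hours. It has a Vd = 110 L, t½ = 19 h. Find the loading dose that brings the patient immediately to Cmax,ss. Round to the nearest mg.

f = (1/2)^(42/19) ≈ 0.216055; accumulation ratio R = 1/(1−f) ≈ 1.27560.
Loading dose to hit Cmax,ss on first dose: D_load = D_maint·R ≈ 412 × 1.27560 ≈ 525.55 mg.

526 mg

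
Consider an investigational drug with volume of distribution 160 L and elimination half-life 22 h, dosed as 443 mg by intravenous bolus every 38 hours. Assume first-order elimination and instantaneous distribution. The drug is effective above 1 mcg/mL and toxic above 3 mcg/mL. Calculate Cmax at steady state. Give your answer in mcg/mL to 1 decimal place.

4.0 mcg/mL

τ/t½ = 38/22 ≈ 1.7273, so fraction remaining f = (1/2)^(38/22) ≈ 0.3020.
Accumulation ratio R = 1/(1 − f) ≈ 1/0.6980 ≈ 1.4327.
Each bolus raises the concentration by D/Vd = 443/160 ≈ 2.769 mcg/mL.
Steady-state peak Cmax,ss = C₀·R ≈ 2.769 × 1.4327 ≈ 3.967 mcg/mL.
Peak 4.0 mcg/mL vs MTC 3 mcg/mL: exceeds toxic threshold.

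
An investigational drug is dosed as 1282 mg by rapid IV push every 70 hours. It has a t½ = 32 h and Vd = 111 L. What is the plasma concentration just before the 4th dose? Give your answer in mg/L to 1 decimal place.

3.2 mg/L

f = (1/2)^(τ/t½) = (1/2)^(70/32) ≈ 0.2195.
C₀ = D/Vd = 1282/111 ≈ 11.550 mg/L.
Before the 4th dose, 3 doses have been given. Superposition: Cmin = C₀·(f + f² + … + f^3).
≈ 11.550 × (0.2195 + 0.0482 + 0.0106) ≈ 11.550 × 0.2783 ≈ 3.214 mg/L.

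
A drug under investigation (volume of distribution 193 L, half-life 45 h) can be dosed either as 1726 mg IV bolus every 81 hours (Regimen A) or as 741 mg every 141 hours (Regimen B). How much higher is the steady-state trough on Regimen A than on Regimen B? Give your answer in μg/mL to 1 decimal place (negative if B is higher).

3.1 μg/mL

Regimen A: f = (1/2)^(81/45) ≈ 0.2872; Cmin,ss = (1726/193)·f/(1−f) ≈ 3.603 μg/mL.
Regimen B: f = (1/2)^(141/45) ≈ 0.1140; Cmin,ss = (741/193)·f/(1−f) ≈ 0.494 μg/mL.
Difference ≈ 3.603 − 0.494 ≈ 3.109 μg/mL.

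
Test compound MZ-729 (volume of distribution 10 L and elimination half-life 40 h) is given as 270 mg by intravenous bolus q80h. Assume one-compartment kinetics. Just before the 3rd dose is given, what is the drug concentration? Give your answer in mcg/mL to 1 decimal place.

f = (1/2)^(τ/t½) = (1/2)^(80/40) ≈ 0.2500.
C₀ = D/Vd = 270/10 ≈ 27.000 mcg/mL.
Before the 3rd dose, 2 doses have been given. Superposition: Cmin = C₀·(f + f²).
≈ 27.000 × (0.2500 + 0.0625) ≈ 27.000 × 0.3125 ≈ 8.438 mcg/mL.

8.4 mcg/mL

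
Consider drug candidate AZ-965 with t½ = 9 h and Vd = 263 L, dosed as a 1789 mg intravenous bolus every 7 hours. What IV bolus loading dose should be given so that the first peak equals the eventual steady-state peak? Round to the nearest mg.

f = (1/2)^(7/9) ≈ 0.583265; accumulation ratio R = 1/(1−f) ≈ 2.39961.
Loading dose to hit Cmax,ss on first dose: D_load = D_maint·R ≈ 1789 × 2.39961 ≈ 4292.90 mg.

4293 mg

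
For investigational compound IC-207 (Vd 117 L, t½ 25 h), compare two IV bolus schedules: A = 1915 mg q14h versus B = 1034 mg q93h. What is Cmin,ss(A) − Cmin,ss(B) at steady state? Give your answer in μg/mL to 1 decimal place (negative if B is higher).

Regimen A: f = (1/2)^(14/25) ≈ 0.6783; Cmin,ss = (1915/117)·f/(1−f) ≈ 34.511 μg/mL.
Regimen B: f = (1/2)^(93/25) ≈ 0.0759; Cmin,ss = (1034/117)·f/(1−f) ≈ 0.726 μg/mL.
Difference ≈ 34.511 − 0.726 ≈ 33.785 μg/mL.

33.8 μg/mL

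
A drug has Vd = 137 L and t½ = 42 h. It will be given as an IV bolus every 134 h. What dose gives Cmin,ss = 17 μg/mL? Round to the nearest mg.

τ/t½ = 134/42 ≈ 3.1905, so f = (1/2)^(134/42) ≈ 0.109540.
Cmin,ss = (D/Vd)·f/(1−f), so D = Cmin,ss·Vd·(1−f)/f.
D = 17 × 137 × (1−f)/f ≈ 17 × 137 × 8.12909 ≈ 18932.65 mg.

18933 mg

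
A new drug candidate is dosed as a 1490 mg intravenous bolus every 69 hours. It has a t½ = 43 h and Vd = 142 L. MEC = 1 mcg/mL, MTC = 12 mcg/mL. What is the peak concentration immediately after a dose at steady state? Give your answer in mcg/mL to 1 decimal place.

k = ln2/t½ = ln2/43 ≈ 0.016120 h⁻¹; fraction remaining f = e^(−kτ) = e^(−0.016120×69) ≈ 0.3288.
At steady state, accumulation factor R = 1/(1 − e^(−kτ)) ≈ 1.4899.
Each bolus raises the concentration by D/Vd = 1490/142 ≈ 10.493 mcg/mL.
Steady-state peak Cmax,ss = C₀·R ≈ 10.493 × 1.4899 ≈ 15.634 mcg/mL.
Peak 15.6 mcg/mL vs MTC 12 mcg/mL: exceeds toxic threshold.

15.6 mcg/mL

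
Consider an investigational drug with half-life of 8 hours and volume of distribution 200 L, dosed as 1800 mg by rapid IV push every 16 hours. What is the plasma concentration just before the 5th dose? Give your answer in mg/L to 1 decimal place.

f = (1/2)^(τ/t½) = (1/2)^(16/8) ≈ 0.2500.
C₀ = D/Vd = 1800/200 ≈ 9.000 mg/L.
Before the 5th dose, 4 doses have been given. Superposition: Cmin = C₀·(f + f² + … + f^4).
≈ 9.000 × (0.2500 + 0.0625 + 0.0156 + 0.0039) ≈ 9.000 × 0.3320 ≈ 2.988 mg/L.

3.0 mg/L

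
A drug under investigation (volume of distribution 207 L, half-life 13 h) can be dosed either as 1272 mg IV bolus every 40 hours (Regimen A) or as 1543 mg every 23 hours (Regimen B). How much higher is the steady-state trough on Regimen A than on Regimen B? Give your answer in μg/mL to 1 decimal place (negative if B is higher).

-2.3 μg/mL

Regimen A: f = (1/2)^(40/13) ≈ 0.1185; Cmin,ss = (1272/207)·f/(1−f) ≈ 0.826 μg/mL.
Regimen B: f = (1/2)^(23/13) ≈ 0.2934; Cmin,ss = (1543/207)·f/(1−f) ≈ 3.095 μg/mL.
Difference ≈ 0.826 − 3.095 ≈ -2.269 μg/mL.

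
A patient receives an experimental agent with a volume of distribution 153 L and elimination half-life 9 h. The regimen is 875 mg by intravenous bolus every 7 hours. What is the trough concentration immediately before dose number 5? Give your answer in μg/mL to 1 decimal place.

7.1 μg/mL

f = (1/2)^(τ/t½) = (1/2)^(7/9) ≈ 0.5833.
C₀ = D/Vd = 875/153 ≈ 5.719 μg/mL.
Before the 5th dose, 4 doses have been given. Superposition: Cmin = C₀·(f + f² + … + f^4).
≈ 5.719 × (0.5833 + 0.3402 + 0.1985 + 0.1158) ≈ 5.719 × 1.2378 ≈ 7.079 μg/mL.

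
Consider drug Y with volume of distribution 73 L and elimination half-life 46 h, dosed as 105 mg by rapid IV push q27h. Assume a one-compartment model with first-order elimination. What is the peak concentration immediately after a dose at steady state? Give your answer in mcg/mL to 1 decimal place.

Over one 27-h interval, 27/46 ≈ 0.58696 half-lives elapse, leaving f ≈ 0.6657 of each dose.
Accumulation ratio R = 1/(1 − f) ≈ 1/0.3343 ≈ 2.9913.
Single-dose peak C₀ = D/Vd = 105/73 ≈ 1.438 mcg/mL.
Steady-state peak Cmax,ss = C₀·R ≈ 1.438 × 2.9913 ≈ 4.301 mcg/mL.

4.3 mcg/mL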